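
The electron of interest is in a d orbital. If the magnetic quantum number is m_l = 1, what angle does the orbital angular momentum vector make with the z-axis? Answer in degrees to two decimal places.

θ ≈ 65.91°

A d state has l = 2.
|L|² = l(l+1)ℏ² = 6ℏ², so |L| = √6 ℏ.
L_z = m_l ℏ = 1ℏ.
cos θ = L_z/|L| = 1/√6, so θ ≈ 65.91°.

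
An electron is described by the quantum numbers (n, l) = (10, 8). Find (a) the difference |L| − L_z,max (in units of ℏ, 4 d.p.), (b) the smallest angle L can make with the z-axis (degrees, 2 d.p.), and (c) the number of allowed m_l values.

|L| − L_z,max = (6√2 − 8)ℏ ≈ 0.4853ℏ.
cos θ_min = 8/√72, so θ_min ≈ 19.47°.
There are 2l+1 = 17 values of m_l.

|L|−L_z,max ≈ 0.4853ℏ; θ_min ≈ 19.47°; 17 values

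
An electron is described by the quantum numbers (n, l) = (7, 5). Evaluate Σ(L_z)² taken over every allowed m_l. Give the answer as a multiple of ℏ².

Σ(L_z)² = 110 ℏ²

m_l runs from −5 to 5, i.e. {-5, -4, -3, -2, -1, 0, 1, 2, 3, 4, 5}.
Σ m_l² = 2·(1 + 4 + 9 + 16 + 25) = 110.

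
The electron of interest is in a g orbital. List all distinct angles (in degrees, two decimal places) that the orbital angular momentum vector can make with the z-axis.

For a g orbital, l = 4.
|L|² = l(l+1)ℏ² = 20ℏ², so |L| = 2√5 ℏ.
cos θ = m_l/√20 for each m_l ∈ {-4, -3, -2, -1, 0, 1, 2, 3, 4}.

θ ∈ {26.57°, 47.87°, 63.43°, 77.08°, 90.00°, 102.92°, 116.57°, 132.13°, 153.43°}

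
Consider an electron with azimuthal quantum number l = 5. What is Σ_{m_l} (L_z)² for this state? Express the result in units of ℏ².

Σ(L_z)² = 110 ℏ²

m_l ∈ {-5, -4, -3, -2, -1, 0, 1, 2, 3, 4, 5}.
Summing m² from −5 to 5: Σ m_l² = 110.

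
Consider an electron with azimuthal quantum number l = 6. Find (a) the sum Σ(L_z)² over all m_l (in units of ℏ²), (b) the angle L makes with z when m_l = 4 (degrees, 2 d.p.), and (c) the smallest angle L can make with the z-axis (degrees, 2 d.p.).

Σ(L_z)² = 182 ℏ²; θ(m_l=4) ≈ 51.89°; θ_min ≈ 22.21°

Σ m_l² = 182, so Σ(L_z)² = 182 ℏ².
For m_l = 4: cos θ = 4/√42, θ ≈ 51.89°.
cos θ_min = 6/√42, so θ_min ≈ 22.21°.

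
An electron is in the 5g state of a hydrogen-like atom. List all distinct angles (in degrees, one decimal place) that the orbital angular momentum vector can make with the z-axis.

θ ∈ {26.6°, 47.9°, 63.4°, 77.1°, 90.0°, 102.9°, 116.6°, 132.1°, 153.4°}

The 5g subshell has l = 4.
|L|² = l(l+1)ℏ² = 20ℏ², so |L| = 2√5 ℏ.
cos θ = m_l/√20 for each m_l ∈ {-4, -3, -2, -1, 0, 1, 2, 3, 4}.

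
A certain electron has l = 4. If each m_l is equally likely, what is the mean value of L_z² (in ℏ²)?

⟨L_z²⟩ = 6.667 ℏ²

m_l runs from −4 to 4, i.e. {-4, -3, -2, -1, 0, 1, 2, 3, 4}.
⟨L_z²⟩ = ℏ²·l(l+1)/3 = 6.667ℏ².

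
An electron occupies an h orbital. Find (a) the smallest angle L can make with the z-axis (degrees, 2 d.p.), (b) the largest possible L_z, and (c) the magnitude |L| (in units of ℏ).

An h state has l = 5.
cos θ_min = 5/√30, so θ_min ≈ 24.09°.
L_z,max = lℏ = 5ℏ.
|L| = ℏ√(5·6) = √30 ℏ ≈ 5.477ℏ.

θ_min ≈ 24.09°; L_z,max = 5ℏ; |L| = √30 ℏ ≈ 5.477ℏ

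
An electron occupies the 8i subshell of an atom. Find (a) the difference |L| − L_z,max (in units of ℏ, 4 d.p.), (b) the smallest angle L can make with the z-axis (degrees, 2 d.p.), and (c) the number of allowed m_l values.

For 8i, l = 6.
|L| − L_z,max = (√42 − 6)ℏ ≈ 0.4807ℏ.
cos θ_min = 6/√42, so θ_min ≈ 22.21°.
There are 2l+1 = 13 values of m_l.

|L|−L_z,max ≈ 0.4807ℏ; θ_min ≈ 22.21°; 13 values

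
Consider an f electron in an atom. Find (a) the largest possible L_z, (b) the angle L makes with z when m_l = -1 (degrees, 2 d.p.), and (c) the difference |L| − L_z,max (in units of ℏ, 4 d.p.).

L_z,max = 3ℏ; θ(m_l=-1) ≈ 106.78°; |L|−L_z,max ≈ 0.4641ℏ

F corresponds to l = 3.
L_z,max = lℏ = 3ℏ.
For m_l = -1: cos θ = -1/√12, θ ≈ 106.78°.
|L| − L_z,max = (2√3 − 3)ℏ ≈ 0.4641ℏ.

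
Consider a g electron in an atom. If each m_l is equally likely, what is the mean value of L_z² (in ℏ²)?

A g state has l = 4.
The allowed m_l values are -4, -3, -2, -1, 0, 1, 2, 3, 4.
⟨L_z²⟩ = ℏ²·l(l+1)/3 = 6.667ℏ².

⟨L_z²⟩ = 6.667 ℏ²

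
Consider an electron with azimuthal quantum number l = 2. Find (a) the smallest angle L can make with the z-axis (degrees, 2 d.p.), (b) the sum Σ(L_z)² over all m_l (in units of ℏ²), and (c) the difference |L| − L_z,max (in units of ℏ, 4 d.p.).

θ_min ≈ 35.26°; Σ(L_z)² = 10 ℏ²; |L|−L_z,max ≈ 0.4495ℏ

cos θ_min = 2/√6, so θ_min ≈ 35.26°.
Σ m_l² = 10, so Σ(L_z)² = 10 ℏ².
|L| − L_z,max = (√6 − 2)ℏ ≈ 0.4495ℏ.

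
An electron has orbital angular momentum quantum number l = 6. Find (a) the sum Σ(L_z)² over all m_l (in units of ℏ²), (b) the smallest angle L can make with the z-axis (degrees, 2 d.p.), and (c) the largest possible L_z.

Σ m_l² = 182, so Σ(L_z)² = 182 ℏ².
cos θ_min = 6/√42, so θ_min ≈ 22.21°.
L_z,max = lℏ = 6ℏ.

Σ(L_z)² = 182 ℏ²; θ_min ≈ 22.21°; L_z,max = 6ℏ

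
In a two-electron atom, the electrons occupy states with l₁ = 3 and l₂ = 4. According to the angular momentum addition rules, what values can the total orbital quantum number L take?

L = 1, 2, 3, 4, 5, 6, 7

Angular momentum addition gives L = |l₁ − l₂|, …, l₁ + l₂.
Allowed values: L = 1, 2, 3, 4, 5, 6, 7.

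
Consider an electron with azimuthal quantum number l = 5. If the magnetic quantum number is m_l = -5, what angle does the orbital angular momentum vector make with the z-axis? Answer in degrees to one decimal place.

θ ≈ 155.9°

|L| = ℏ√(l(l+1)) = √30 ℏ.
L_z = m_l ℏ = −5ℏ.
cos θ = L_z/|L| = -5/√30, so θ ≈ 155.9°.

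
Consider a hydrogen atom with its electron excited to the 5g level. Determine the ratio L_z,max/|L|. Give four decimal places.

The 5g level has l = 4.
|L| = 2√5 ℏ ≈ 4.4721ℏ, while L_z,max = lℏ = 4ℏ.
L_z,max/|L| = 4/√20 = 0.8944.

L_z,max/|L| = 0.8944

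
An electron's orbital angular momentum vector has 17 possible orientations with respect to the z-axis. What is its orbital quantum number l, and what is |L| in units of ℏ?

2l + 1 = 17 ⇒ l = 8.
Then |L| = √(l(l+1)) ℏ = 6√2 ℏ.

l = 8, |L| = 6√2 ℏ ≈ 8.485ℏ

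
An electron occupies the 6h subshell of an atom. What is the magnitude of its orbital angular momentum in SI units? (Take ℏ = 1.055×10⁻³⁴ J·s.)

|L| = 5.778×10⁻³⁴ J·s

6h means n = 6, l = 5.
|L| = ℏ√(l(l+1)) = ℏ√(5·6) = √30 ℏ
Numerically, |L| = 5.477 × (1.055×10⁻³⁴ J·s) = 5.778×10⁻³⁴ J·s.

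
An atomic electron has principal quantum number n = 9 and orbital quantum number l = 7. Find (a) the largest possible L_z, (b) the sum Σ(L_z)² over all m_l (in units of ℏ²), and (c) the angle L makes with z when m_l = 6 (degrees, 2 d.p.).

L_z,max = lℏ = 7ℏ.
Σ m_l² = 280, so Σ(L_z)² = 280 ℏ².
For m_l = 6: cos θ = 6/√56, θ ≈ 36.70°.

L_z,max = 7ℏ; Σ(L_z)² = 280 ℏ²; θ(m_l=6) ≈ 36.70°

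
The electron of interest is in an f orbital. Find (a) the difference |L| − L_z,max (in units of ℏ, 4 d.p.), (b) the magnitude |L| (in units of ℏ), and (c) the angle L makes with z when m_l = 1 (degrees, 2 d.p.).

|L|−L_z,max ≈ 0.4641ℏ; |L| = 2√3 ℏ ≈ 3.464ℏ; θ(m_l=1) ≈ 73.22°

The letter f corresponds to l = 3.
|L| − L_z,max = (2√3 − 3)ℏ ≈ 0.4641ℏ.
|L| = ℏ√(3·4) = 2√3 ℏ ≈ 3.464ℏ.
For m_l = 1: cos θ = 1/√12, θ ≈ 73.22°.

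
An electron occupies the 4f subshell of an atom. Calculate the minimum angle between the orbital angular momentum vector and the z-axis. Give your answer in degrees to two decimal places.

θ_min ≈ 30.00°

The 4f subshell has l = 3.
|L|² = l(l+1)ℏ² = 12ℏ², so |L| = 2√3 ℏ.
The smallest angle corresponds to the largest L_z, i.e. m_l = l = 3, giving L_z = 3ℏ.
cos θ_min = 3/√12, so θ_min ≈ 30.00°.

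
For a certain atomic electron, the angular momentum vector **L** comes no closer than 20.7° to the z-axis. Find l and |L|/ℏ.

l = 7, |L| = 2√14 ℏ ≈ 7.483ℏ

cos θ_min = l/√(l(l+1)) = √(l/(l+1)), so l/(l+1) = cos²(20.7°) = 0.8751.
Thus l = 0.8751/(1 − 0.8751) ≈ 7.
Then |L| = ℏ√(7·8) = 2√14 ℏ.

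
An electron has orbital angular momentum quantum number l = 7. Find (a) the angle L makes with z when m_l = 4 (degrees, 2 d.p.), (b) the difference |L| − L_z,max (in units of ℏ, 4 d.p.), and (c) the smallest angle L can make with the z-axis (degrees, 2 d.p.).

θ(m_l=4) ≈ 57.69°; |L|−L_z,max ≈ 0.4833ℏ; θ_min ≈ 20.70°

For m_l = 4: cos θ = 4/√56, θ ≈ 57.69°.
|L| − L_z,max = (2√14 − 7)ℏ ≈ 0.4833ℏ.
cos θ_min = 7/√56, so θ_min ≈ 20.70°.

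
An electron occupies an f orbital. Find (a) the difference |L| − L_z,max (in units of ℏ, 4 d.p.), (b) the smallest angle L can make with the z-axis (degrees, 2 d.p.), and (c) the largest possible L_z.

An f state has l = 3.
|L| − L_z,max = (2√3 − 3)ℏ ≈ 0.4641ℏ.
cos θ_min = 3/√12, so θ_min ≈ 30.00°.
L_z,max = lℏ = 3ℏ.

|L|−L_z,max ≈ 0.4641ℏ; θ_min ≈ 30.00°; L_z,max = 3ℏ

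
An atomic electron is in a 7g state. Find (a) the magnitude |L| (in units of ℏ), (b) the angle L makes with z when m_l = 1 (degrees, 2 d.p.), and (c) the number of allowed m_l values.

|L| = 2√5 ℏ ≈ 4.472ℏ; θ(m_l=1) ≈ 77.08°; 9 values

The 7g subshell has l = 4.
|L| = ℏ√(4·5) = 2√5 ℏ ≈ 4.472ℏ.
For m_l = 1: cos θ = 1/√20, θ ≈ 77.08°.
There are 2l+1 = 9 values of m_l.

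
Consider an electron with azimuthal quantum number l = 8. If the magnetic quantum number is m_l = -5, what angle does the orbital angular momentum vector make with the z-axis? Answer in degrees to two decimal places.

|L|² = l(l+1)ℏ² = 72ℏ², so |L| = 6√2 ℏ.
L_z = m_l ℏ = −5ℏ.
cos θ = L_z/|L| = -5/√72, so θ ≈ 126.10°.

θ ≈ 126.10°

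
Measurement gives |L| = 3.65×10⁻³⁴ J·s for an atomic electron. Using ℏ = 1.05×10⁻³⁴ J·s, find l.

Dividing by ℏ: |L|/ℏ ≈ 3.476.
Set l(l+1) = 12.08; the integer solution is l = 3.

l = 3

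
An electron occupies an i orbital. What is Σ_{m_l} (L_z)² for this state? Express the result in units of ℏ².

The letter i corresponds to l = 6.
m_l runs from −6 to 6, i.e. {-6, -5, -4, -3, -2, -1, 0, 1, 2, 3, 4, 5, 6}.
Σ m_l² = l(l+1)(2l+1)/3 = 6·7·13/3 = 182.

Σ(L_z)² = 182 ℏ²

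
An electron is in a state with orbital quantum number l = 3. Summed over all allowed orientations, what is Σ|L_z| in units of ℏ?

Σ|L_z| = 12 ℏ

m_l ∈ {-3, -2, -1, 0, 1, 2, 3}.
Σ|m_l| = l(l+1) = 12.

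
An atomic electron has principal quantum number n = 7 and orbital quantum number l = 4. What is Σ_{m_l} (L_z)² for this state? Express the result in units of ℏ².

Σ(L_z)² = 60 ℏ²

m_l ∈ {-4, -3, -2, -1, 0, 1, 2, 3, 4}.
Σ m_l² = 2·(1 + 4 + 9 + 16) = 60.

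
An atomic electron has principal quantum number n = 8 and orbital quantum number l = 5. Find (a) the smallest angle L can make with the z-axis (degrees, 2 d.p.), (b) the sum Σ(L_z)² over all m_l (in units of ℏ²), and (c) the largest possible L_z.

cos θ_min = 5/√30, so θ_min ≈ 24.09°.
Σ m_l² = 110, so Σ(L_z)² = 110 ℏ².
L_z,max = lℏ = 5ℏ.

θ_min ≈ 24.09°; Σ(L_z)² = 110 ℏ²; L_z,max = 5ℏ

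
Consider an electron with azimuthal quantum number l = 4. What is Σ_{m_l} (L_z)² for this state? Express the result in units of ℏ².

m_l runs from −4 to 4, i.e. {-4, -3, -2, -1, 0, 1, 2, 3, 4}.
Σ m_l² = l(l+1)(2l+1)/3 = 4·5·9/3 = 60.

Σ(L_z)² = 60 ℏ²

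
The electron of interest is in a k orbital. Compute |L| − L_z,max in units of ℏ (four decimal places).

A k state has l = 7.
|L| = 2√14 ℏ ≈ 7.4833ℏ, while L_z,max = lℏ = 7ℏ.
The difference is (2√14 − 7)ℏ ≈ 0.4833ℏ.

|L| − L_z,max ≈ 0.4833ℏ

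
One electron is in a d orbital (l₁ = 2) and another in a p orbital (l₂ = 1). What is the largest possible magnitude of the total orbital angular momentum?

|L_tot|_max = 2√3 ℏ ≈ 3.464ℏ

L runs from |2 − 1| = 1 to 2 + 1 = 3.
So L can be 1, 2, 3.
The largest magnitude corresponds to L = 3: |L_tot| = ℏ√(3·4) = 2√3 ℏ.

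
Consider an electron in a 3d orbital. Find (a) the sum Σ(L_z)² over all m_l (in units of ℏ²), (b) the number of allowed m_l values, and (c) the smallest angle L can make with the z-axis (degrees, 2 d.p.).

Σ(L_z)² = 10 ℏ²; 5 values; θ_min ≈ 35.26°

The 3d subshell has l = 2.
Σ m_l² = 10, so Σ(L_z)² = 10 ℏ².
There are 2l+1 = 5 values of m_l.
cos θ_min = 2/√6, so θ_min ≈ 35.26°.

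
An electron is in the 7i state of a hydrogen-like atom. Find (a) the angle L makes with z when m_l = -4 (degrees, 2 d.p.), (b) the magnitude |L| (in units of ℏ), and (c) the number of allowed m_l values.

θ(m_l=-4) ≈ 128.11°; |L| = √42 ℏ ≈ 6.481ℏ; 13 values

For 7i, l = 6.
For m_l = -4: cos θ = -4/√42, θ ≈ 128.11°.
|L| = ℏ√(6·7) = √42 ℏ ≈ 6.481ℏ.
There are 2l+1 = 13 values of m_l.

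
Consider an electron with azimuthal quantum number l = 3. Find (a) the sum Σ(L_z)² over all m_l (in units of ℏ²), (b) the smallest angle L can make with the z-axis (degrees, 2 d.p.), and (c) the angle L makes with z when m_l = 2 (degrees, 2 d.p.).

Σ m_l² = 28, so Σ(L_z)² = 28 ℏ².
cos θ_min = 3/√12, so θ_min ≈ 30.00°.
For m_l = 2: cos θ = 2/√12, θ ≈ 54.74°.

Σ(L_z)² = 28 ℏ²; θ_min ≈ 30.00°; θ(m_l=2) ≈ 54.74°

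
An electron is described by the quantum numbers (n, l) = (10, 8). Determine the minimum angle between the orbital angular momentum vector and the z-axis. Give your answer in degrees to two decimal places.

|L| = √(l(l+1)) ℏ = 6√2 ℏ.
The smallest angle corresponds to the largest L_z, i.e. m_l = l = 8, giving L_z = 8ℏ.
cos θ_min = 8/√72, so θ_min ≈ 19.47°.

θ_min ≈ 19.47°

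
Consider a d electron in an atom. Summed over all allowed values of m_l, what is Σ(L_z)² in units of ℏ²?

A d state has l = 2.
m_l ∈ {-2, -1, 0, 1, 2}.
Σ m_l² = 2·(1 + 4) = 10.

Σ(L_z)² = 10 ℏ²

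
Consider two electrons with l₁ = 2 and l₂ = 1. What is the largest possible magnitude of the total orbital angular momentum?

By the triangle rule, |l₁ − l₂| ≤ L ≤ l₁ + l₂.
Allowed values: L = 1, 2, 3.
The largest magnitude corresponds to L = 3: |L_tot| = ℏ√(3·4) = 2√3 ℏ.

|L_tot|_max = 2√3 ℏ ≈ 3.464ℏ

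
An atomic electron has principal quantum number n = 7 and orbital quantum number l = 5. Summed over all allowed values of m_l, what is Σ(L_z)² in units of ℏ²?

Σ(L_z)² = 110 ℏ²

m_l ∈ {-5, -4, -3, -2, -1, 0, 1, 2, 3, 4, 5}.
Summing m² from −5 to 5: Σ m_l² = 110.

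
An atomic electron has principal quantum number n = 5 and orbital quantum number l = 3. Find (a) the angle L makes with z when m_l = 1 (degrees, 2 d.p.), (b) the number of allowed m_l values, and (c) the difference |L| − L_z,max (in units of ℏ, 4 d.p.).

For m_l = 1: cos θ = 1/√12, θ ≈ 73.22°.
There are 2l+1 = 7 values of m_l.
|L| − L_z,max = (2√3 − 3)ℏ ≈ 0.4641ℏ.

θ(m_l=1) ≈ 73.22°; 7 values; |L|−L_z,max ≈ 0.4641ℏ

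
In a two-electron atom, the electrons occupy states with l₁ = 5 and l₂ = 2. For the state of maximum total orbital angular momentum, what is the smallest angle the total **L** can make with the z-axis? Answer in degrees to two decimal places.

θ_min ≈ 20.70°

By the triangle rule, |l₁ − l₂| ≤ L ≤ l₁ + l₂.
L ∈ {3, 4, 5, 6, 7}.
The maximum is L = 7, with |L_tot| = ℏ√(7·8) = 2√14 ℏ.
The minimum angle with z is arccos(7/√56) ≈ 20.70°.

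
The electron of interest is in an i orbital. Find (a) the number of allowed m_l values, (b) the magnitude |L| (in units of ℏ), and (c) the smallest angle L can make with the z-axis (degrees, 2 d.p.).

13 values; |L| = √42 ℏ ≈ 6.481ℏ; θ_min ≈ 22.21°

An i state has l = 6.
There are 2l+1 = 13 values of m_l.
|L| = ℏ√(6·7) = √42 ℏ ≈ 6.481ℏ.
cos θ_min = 6/√42, so θ_min ≈ 22.21°.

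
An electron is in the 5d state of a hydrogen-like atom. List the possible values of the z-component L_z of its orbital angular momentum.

For 5d, l = 2.
L_z = m_l ℏ with m_l ranging from −l to +l in integer steps.
For l = 2: m_l ∈ {-2, -1, 0, 1, 2}.

L_z ∈ {−2ℏ, −ℏ, 0, ℏ, 2ℏ}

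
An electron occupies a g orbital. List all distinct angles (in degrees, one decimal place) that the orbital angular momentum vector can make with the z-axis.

θ ∈ {26.6°, 47.9°, 63.4°, 77.1°, 90.0°, 102.9°, 116.6°, 132.1°, 153.4°}

For a g orbital, l = 4.
|L| = √(l(l+1)) ℏ = 2√5 ℏ.
cos θ = m_l/√20 for each m_l ∈ {-4, -3, -2, -1, 0, 1, 2, 3, 4}.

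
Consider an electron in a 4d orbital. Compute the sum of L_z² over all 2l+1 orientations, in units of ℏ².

The 4d subshell has l = 2.
The allowed m_l values are -2, -1, 0, 1, 2.
Σ m_l² = 2·(1 + 4) = 10.

Σ(L_z)² = 10 ℏ²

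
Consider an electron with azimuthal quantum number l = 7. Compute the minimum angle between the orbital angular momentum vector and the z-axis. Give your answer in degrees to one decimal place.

θ_min ≈ 20.7°

|L| = √(l(l+1)) ℏ = 2√14 ℏ.
The smallest angle corresponds to the largest L_z, i.e. m_l = l = 7, giving L_z = 7ℏ.
cos θ_min = 7/√56, so θ_min ≈ 20.7°.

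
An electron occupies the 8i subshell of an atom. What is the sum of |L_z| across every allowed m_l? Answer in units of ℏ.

The 8i subshell has l = 6.
m_l ∈ {-6, -5, -4, -3, -2, -1, 0, 1, 2, 3, 4, 5, 6}.
Σ|m_l| = l(l+1) = 42.

Σ|L_z| = 42 ℏ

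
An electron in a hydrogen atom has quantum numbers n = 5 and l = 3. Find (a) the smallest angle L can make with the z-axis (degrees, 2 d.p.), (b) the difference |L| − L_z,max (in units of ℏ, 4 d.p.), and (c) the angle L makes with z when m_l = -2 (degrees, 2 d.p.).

θ_min ≈ 30.00°; |L|−L_z,max ≈ 0.4641ℏ; θ(m_l=-2) ≈ 125.26°

cos θ_min = 3/√12, so θ_min ≈ 30.00°.
|L| − L_z,max = (2√3 − 3)ℏ ≈ 0.4641ℏ.
For m_l = -2: cos θ = -2/√12, θ ≈ 125.26°.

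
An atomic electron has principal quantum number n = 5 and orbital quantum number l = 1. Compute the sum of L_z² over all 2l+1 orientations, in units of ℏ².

Σ(L_z)² = 2 ℏ²

m_l ∈ {-1, 0, 1}.
Σ m_l² = l(l+1)(2l+1)/3 = 1·2·3/3 = 2.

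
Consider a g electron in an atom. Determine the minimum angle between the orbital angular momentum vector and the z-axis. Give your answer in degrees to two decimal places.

θ_min ≈ 26.57°

A g state has l = 4.
|L|² = l(l+1)ℏ² = 20ℏ², so |L| = 2√5 ℏ.
The smallest angle corresponds to the largest L_z, i.e. m_l = l = 4, giving L_z = 4ℏ.
cos θ_min = 4/√20, so θ_min ≈ 26.57°.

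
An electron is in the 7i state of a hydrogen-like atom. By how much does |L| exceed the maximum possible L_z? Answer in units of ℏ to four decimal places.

For 7i, l = 6.
|L| = √42 ℏ ≈ 6.4807ℏ, while L_z,max = lℏ = 6ℏ.
The difference is (√42 − 6)ℏ ≈ 0.4807ℏ.

|L| − L_z,max ≈ 0.4807ℏ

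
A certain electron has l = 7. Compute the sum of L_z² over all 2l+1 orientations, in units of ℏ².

Σ(L_z)² = 280 ℏ²

The allowed m_l values are -7, -6, -5, -4, -3, -2, -1, 0, 1, 2, 3, 4, 5, 6, 7.
Summing m² from −7 to 7: Σ m_l² = 280.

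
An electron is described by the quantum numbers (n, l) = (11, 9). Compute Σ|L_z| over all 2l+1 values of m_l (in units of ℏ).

Σ|L_z| = 90 ℏ

m_l ∈ {-9, -8, -7, -6, -5, -4, -3, -2, -1, 0, 1, 2, 3, 4, 5, 6, 7, 8, 9}.
Σ|m_l| = l(l+1) = 90.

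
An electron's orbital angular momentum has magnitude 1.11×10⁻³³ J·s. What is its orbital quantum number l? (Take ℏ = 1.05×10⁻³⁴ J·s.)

In units of ℏ, |L| ≈ 10.571.
l(l+1) ≈ 10.571² ≈ 111.76, so l = 10.

l = 10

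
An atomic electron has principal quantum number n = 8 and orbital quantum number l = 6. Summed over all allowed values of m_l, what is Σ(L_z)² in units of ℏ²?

Σ(L_z)² = 182 ℏ²

m_l ∈ {-6, -5, -4, -3, -2, -1, 0, 1, 2, 3, 4, 5, 6}.
Σ m_l² = 2·(1 + 4 + 9 + 16 + 25 + 36) = 182.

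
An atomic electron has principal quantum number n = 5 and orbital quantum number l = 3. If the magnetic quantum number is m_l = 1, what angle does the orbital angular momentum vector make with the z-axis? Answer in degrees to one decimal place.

θ ≈ 73.2°

|L| = ℏ√(l(l+1)) = 2√3 ℏ.
L_z = m_l ℏ = 1ℏ.
cos θ = L_z/|L| = 1/√12, so θ ≈ 73.2°.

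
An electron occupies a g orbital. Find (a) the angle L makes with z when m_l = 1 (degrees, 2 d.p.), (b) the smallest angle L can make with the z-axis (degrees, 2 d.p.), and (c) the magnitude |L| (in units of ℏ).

θ(m_l=1) ≈ 77.08°; θ_min ≈ 26.57°; |L| = 2√5 ℏ ≈ 4.472ℏ

The letter g corresponds to l = 4.
For m_l = 1: cos θ = 1/√20, θ ≈ 77.08°.
cos θ_min = 4/√20, so θ_min ≈ 26.57°.
|L| = ℏ√(4·5) = 2√5 ℏ ≈ 4.472ℏ.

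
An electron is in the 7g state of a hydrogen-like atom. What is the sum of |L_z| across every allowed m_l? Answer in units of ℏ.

7g means n = 7, l = 4.
The allowed m_l values are -4, -3, -2, -1, 0, 1, 2, 3, 4.
Σ|m_l| = 2(1+2+…+4) = 20.

Σ|L_z| = 20 ℏ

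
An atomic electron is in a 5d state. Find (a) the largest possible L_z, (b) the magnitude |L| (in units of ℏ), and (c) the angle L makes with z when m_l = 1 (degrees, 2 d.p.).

For 5d, l = 2.
L_z,max = lℏ = 2ℏ.
|L| = ℏ√(2·3) = √6 ℏ ≈ 2.449ℏ.
For m_l = 1: cos θ = 1/√6, θ ≈ 65.91°.

L_z,max = 2ℏ; |L| = √6 ℏ ≈ 2.449ℏ; θ(m_l=1) ≈ 65.91°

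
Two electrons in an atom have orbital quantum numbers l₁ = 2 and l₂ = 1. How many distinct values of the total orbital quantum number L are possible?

The total orbital quantum number L ranges from |l₁ − l₂| to l₁ + l₂ in integer steps.
L ∈ {1, 2, 3}.
That is 3 values.

3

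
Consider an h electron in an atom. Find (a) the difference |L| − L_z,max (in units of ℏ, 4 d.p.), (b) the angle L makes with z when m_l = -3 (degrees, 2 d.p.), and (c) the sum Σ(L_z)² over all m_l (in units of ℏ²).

H corresponds to l = 5.
|L| − L_z,max = (√30 − 5)ℏ ≈ 0.4772ℏ.
For m_l = -3: cos θ = -3/√30, θ ≈ 123.21°.
Σ m_l² = 110, so Σ(L_z)² = 110 ℏ².

|L|−L_z,max ≈ 0.4772ℏ; θ(m_l=-3) ≈ 123.21°; Σ(L_z)² = 110 ℏ²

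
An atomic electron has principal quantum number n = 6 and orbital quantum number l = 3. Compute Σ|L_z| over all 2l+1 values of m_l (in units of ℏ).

Σ|L_z| = 12 ℏ

m_l ∈ {-3, -2, -1, 0, 1, 2, 3}.
Σ|m_l| = 2·3(3+1)/2 = 12.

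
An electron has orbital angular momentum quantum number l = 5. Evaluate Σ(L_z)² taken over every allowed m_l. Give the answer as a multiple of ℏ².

Σ(L_z)² = 110 ℏ²

m_l runs from −5 to 5, i.e. {-5, -4, -3, -2, -1, 0, 1, 2, 3, 4, 5}.
Σ m_l² = l(l+1)(2l+1)/3 = 5·6·11/3 = 110.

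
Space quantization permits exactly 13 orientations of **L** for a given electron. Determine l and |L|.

l = 6, |L| = √42 ℏ ≈ 6.481ℏ

13 = 2l + 1, so l = (13−1)/2 = 6.
Then |L| = √(l(l+1)) ℏ = √42 ℏ.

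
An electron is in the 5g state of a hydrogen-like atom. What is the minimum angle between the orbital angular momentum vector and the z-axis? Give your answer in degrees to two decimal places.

θ_min ≈ 26.57°

5g means n = 5, l = 4.
|L| = √(l(l+1)) ℏ = 2√5 ℏ.
The smallest angle corresponds to the largest L_z, i.e. m_l = l = 4, giving L_z = 4ℏ.
cos θ_min = 4/√20, so θ_min ≈ 26.57°.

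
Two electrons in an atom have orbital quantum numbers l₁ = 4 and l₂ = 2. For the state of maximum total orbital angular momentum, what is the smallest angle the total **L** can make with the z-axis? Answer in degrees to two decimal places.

Angular momentum addition gives L = |l₁ − l₂|, …, l₁ + l₂.
Allowed values: L = 2, 3, 4, 5, 6.
The maximum is L = 6, with |L_tot| = ℏ√(6·7) = √42 ℏ.
The minimum angle with z is arccos(6/√42) ≈ 22.21°.

θ_min ≈ 22.21°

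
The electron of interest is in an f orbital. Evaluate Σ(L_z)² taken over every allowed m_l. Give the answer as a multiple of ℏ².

Σ(L_z)² = 28 ℏ²

F corresponds to l = 3.
m_l ∈ {-3, -2, -1, 0, 1, 2, 3}.
Summing m² from −3 to 3: Σ m_l² = 28.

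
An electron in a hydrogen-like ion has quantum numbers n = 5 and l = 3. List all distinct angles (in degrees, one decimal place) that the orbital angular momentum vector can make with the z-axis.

θ ∈ {30.0°, 54.7°, 73.2°, 90.0°, 106.8°, 125.3°, 150.0°}

|L| = ℏ√(l(l+1)) = 2√3 ℏ.
cos θ = m_l/√12 for each m_l ∈ {-3, -2, -1, 0, 1, 2, 3}.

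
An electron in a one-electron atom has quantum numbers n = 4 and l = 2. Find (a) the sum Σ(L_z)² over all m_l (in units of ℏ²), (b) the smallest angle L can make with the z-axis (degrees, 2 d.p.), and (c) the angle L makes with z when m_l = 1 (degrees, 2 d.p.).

Σ(L_z)² = 10 ℏ²; θ_min ≈ 35.26°; θ(m_l=1) ≈ 65.91°

Σ m_l² = 10, so Σ(L_z)² = 10 ℏ².
cos θ_min = 2/√6, so θ_min ≈ 35.26°.
For m_l = 1: cos θ = 1/√6, θ ≈ 65.91°.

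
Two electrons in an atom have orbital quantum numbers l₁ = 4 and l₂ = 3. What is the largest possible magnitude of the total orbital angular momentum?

|L_tot|_max = 2√14 ℏ ≈ 7.483ℏ

By the triangle rule, |l₁ − l₂| ≤ L ≤ l₁ + l₂.
So L can be 1, 2, 3, 4, 5, 6, 7.
The largest magnitude corresponds to L = 7: |L_tot| = ℏ√(7·8) = 2√14 ℏ.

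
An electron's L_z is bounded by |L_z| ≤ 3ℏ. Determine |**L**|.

Since max m_l = l, l = 3.
|L| = √(l(l+1)) ℏ = 2√3 ℏ.

|L| = 2√3 ℏ ≈ 3.464ℏ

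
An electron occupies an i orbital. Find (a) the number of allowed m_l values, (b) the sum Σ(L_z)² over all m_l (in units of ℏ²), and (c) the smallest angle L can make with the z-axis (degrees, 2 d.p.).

13 values; Σ(L_z)² = 182 ℏ²; θ_min ≈ 22.21°

The letter i corresponds to l = 6.
There are 2l+1 = 13 values of m_l.
Σ m_l² = 182, so Σ(L_z)² = 182 ℏ².
cos θ_min = 6/√42, so θ_min ≈ 22.21°.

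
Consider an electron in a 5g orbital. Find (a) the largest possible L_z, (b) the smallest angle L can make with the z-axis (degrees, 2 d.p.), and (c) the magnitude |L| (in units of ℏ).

L_z,max = 4ℏ; θ_min ≈ 26.57°; |L| = 2√5 ℏ ≈ 4.472ℏ

5g means n = 5, l = 4.
L_z,max = lℏ = 4ℏ.
cos θ_min = 4/√20, so θ_min ≈ 26.57°.
|L| = ℏ√(4·5) = 2√5 ℏ ≈ 4.472ℏ.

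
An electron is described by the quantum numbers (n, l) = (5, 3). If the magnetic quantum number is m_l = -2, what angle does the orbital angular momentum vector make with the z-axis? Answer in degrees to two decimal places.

|L| = √(l(l+1)) ℏ = 2√3 ℏ.
L_z = m_l ℏ = −2ℏ.
cos θ = L_z/|L| = -2/√12, so θ ≈ 125.26°.

θ ≈ 125.26°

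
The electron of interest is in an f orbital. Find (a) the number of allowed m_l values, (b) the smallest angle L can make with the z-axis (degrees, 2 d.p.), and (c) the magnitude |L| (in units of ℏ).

An f state has l = 3.
There are 2l+1 = 7 values of m_l.
cos θ_min = 3/√12, so θ_min ≈ 30.00°.
|L| = ℏ√(3·4) = 2√3 ℏ ≈ 3.464ℏ.

7 values; θ_min ≈ 30.00°; |L| = 2√3 ℏ ≈ 3.464ℏ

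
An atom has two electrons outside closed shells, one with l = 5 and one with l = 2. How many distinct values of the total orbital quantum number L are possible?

The total orbital quantum number L ranges from |l₁ − l₂| to l₁ + l₂ in integer steps.
So L can be 3, 4, 5, 6, 7.
That is 5 values.

5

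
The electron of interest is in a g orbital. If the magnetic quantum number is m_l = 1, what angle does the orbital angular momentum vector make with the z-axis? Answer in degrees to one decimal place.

θ ≈ 77.1°

The letter g corresponds to l = 4.
|L| = ℏ√(l(l+1)) = 2√5 ℏ.
L_z = m_l ℏ = 1ℏ.
cos θ = L_z/|L| = 1/√20, so θ ≈ 77.1°.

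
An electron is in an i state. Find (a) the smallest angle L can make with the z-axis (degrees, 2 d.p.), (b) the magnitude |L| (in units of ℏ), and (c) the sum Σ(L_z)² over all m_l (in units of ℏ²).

θ_min ≈ 22.21°; |L| = √42 ℏ ≈ 6.481ℏ; Σ(L_z)² = 182 ℏ²

For an i orbital, l = 6.
cos θ_min = 6/√42, so θ_min ≈ 22.21°.
|L| = ℏ√(6·7) = √42 ℏ ≈ 6.481ℏ.
Σ m_l² = 182, so Σ(L_z)² = 182 ℏ².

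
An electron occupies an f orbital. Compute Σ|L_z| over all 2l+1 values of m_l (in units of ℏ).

Σ|L_z| = 12 ℏ

The letter f corresponds to l = 3.
m_l runs from −3 to 3, i.e. {-3, -2, -1, 0, 1, 2, 3}.
Σ|m_l| = 2·3(3+1)/2 = 12.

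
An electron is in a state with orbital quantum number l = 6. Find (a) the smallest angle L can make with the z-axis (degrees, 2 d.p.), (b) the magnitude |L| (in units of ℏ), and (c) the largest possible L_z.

cos θ_min = 6/√42, so θ_min ≈ 22.21°.
|L| = ℏ√(6·7) = √42 ℏ ≈ 6.481ℏ.
L_z,max = lℏ = 6ℏ.

θ_min ≈ 22.21°; |L| = √42 ℏ ≈ 6.481ℏ; L_z,max = 6ℏ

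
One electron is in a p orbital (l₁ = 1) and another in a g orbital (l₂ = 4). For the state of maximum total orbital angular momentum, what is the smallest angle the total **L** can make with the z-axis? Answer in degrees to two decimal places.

θ_min ≈ 24.09°

Angular momentum addition gives L = |l₁ − l₂|, …, l₁ + l₂.
So L can be 3, 4, 5.
The maximum is L = 5, with |L_tot| = ℏ√(5·6) = √30 ℏ.
The minimum angle with z is arccos(5/√30) ≈ 24.09°.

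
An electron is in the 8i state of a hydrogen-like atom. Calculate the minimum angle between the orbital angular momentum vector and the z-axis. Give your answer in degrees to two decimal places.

θ_min ≈ 22.21°

8i means n = 8, l = 6.
|L| = √(l(l+1)) ℏ = √42 ℏ.
The smallest angle corresponds to the largest L_z, i.e. m_l = l = 6, giving L_z = 6ℏ.
cos θ_min = 6/√42, so θ_min ≈ 22.21°.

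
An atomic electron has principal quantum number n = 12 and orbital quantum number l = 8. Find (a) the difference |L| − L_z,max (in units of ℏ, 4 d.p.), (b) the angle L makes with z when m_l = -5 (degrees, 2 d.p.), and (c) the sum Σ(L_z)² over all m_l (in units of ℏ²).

|L|−L_z,max ≈ 0.4853ℏ; θ(m_l=-5) ≈ 126.10°; Σ(L_z)² = 408 ℏ²

|L| − L_z,max = (6√2 − 8)ℏ ≈ 0.4853ℏ.
For m_l = -5: cos θ = -5/√72, θ ≈ 126.10°.
Σ m_l² = 408, so Σ(L_z)² = 408 ℏ².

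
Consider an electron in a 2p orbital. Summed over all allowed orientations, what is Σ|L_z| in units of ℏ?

For 2p, l = 1.
m_l runs from −1 to 1, i.e. {-1, 0, 1}.
Σ|m_l| = 2·1(1+1)/2 = 2.

Σ|L_z| = 2 ℏ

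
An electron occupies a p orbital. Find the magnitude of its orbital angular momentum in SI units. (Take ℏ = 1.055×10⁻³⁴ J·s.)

A p state has l = 1.
|L| = ℏ√(l(l+1)) = ℏ√(1·2) = √2 ℏ
Numerically, |L| = 1.414 × (1.055×10⁻³⁴ J·s) = 1.492×10⁻³⁴ J·s.

|L| = 1.492×10⁻³⁴ J·s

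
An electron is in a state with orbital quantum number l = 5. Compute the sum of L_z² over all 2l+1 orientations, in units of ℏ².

m_l runs from −5 to 5, i.e. {-5, -4, -3, -2, -1, 0, 1, 2, 3, 4, 5}.
Summing m² from −5 to 5: Σ m_l² = 110.

Σ(L_z)² = 110 ℏ²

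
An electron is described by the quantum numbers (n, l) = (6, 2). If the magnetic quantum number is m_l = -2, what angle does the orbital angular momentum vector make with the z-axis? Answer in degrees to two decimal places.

|L| = ℏ√(l(l+1)) = √6 ℏ.
L_z = m_l ℏ = −2ℏ.
cos θ = L_z/|L| = -2/√6, so θ ≈ 144.74°.

θ ≈ 144.74°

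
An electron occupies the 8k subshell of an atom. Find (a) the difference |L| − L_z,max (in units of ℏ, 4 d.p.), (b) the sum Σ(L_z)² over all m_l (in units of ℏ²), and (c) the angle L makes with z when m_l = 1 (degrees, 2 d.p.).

|L|−L_z,max ≈ 0.4833ℏ; Σ(L_z)² = 280 ℏ²; θ(m_l=1) ≈ 82.32°

The 8k subshell has l = 7.
|L| − L_z,max = (2√14 − 7)ℏ ≈ 0.4833ℏ.
Σ m_l² = 280, so Σ(L_z)² = 280 ℏ².
For m_l = 1: cos θ = 1/√56, θ ≈ 82.32°.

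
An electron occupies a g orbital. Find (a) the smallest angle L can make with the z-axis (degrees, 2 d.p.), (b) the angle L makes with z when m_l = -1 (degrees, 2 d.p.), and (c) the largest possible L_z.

A g state has l = 4.
cos θ_min = 4/√20, so θ_min ≈ 26.57°.
For m_l = -1: cos θ = -1/√20, θ ≈ 102.92°.
L_z,max = lℏ = 4ℏ.

θ_min ≈ 26.57°; θ(m_l=-1) ≈ 102.92°; L_z,max = 4ℏ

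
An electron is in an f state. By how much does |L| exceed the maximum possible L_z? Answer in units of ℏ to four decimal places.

An f state has l = 3.
|L| = 2√3 ℏ ≈ 3.4641ℏ, while L_z,max = lℏ = 3ℏ.
The difference is (2√3 − 3)ℏ ≈ 0.4641ℏ.

|L| − L_z,max ≈ 0.4641ℏ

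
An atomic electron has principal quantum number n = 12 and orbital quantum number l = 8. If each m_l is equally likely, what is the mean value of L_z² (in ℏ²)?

m_l runs from −8 to 8, i.e. {-8, -7, -6, -5, -4, -3, -2, -1, 0, 1, 2, 3, 4, 5, 6, 7, 8}.
⟨L_z²⟩ = ℏ²·l(l+1)/3 = 24ℏ².

⟨L_z²⟩ = 24 ℏ²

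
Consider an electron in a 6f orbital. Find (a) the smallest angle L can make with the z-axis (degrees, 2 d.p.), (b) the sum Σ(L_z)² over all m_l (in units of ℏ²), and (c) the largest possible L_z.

θ_min ≈ 30.00°; Σ(L_z)² = 28 ℏ²; L_z,max = 3ℏ

The 6f subshell has l = 3.
cos θ_min = 3/√12, so θ_min ≈ 30.00°.
Σ m_l² = 28, so Σ(L_z)² = 28 ℏ².
L_z,max = lℏ = 3ℏ.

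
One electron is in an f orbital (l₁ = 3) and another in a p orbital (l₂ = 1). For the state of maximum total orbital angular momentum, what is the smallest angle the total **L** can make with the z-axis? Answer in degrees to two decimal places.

θ_min ≈ 26.57°

By the triangle rule, |l₁ − l₂| ≤ L ≤ l₁ + l₂.
Allowed values: L = 2, 3, 4.
The maximum is L = 4, with |L_tot| = ℏ√(4·5) = 2√5 ℏ.
The minimum angle with z is arccos(4/√20) ≈ 26.57°.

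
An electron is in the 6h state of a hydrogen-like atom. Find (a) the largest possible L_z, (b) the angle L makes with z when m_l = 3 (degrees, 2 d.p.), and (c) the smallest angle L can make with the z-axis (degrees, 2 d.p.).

For 6h, l = 5.
L_z,max = lℏ = 5ℏ.
For m_l = 3: cos θ = 3/√30, θ ≈ 56.79°.
cos θ_min = 5/√30, so θ_min ≈ 24.09°.

L_z,max = 5ℏ; θ(m_l=3) ≈ 56.79°; θ_min ≈ 24.09°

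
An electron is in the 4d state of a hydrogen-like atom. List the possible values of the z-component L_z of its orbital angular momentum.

L_z ∈ {−2ℏ, −ℏ, 0, ℏ, 2ℏ}

The 4d subshell has l = 2.
L_z = m_l ℏ with m_l ranging from −l to +l in integer steps.
For l = 2: m_l ∈ {-2, -1, 0, 1, 2}.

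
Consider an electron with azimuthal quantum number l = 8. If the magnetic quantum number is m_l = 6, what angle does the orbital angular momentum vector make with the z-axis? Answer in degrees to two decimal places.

θ ≈ 45.00°

|L| = ℏ√(l(l+1)) = 6√2 ℏ.
L_z = m_l ℏ = 6ℏ.
cos θ = L_z/|L| = 6/√72, so θ ≈ 45.00°.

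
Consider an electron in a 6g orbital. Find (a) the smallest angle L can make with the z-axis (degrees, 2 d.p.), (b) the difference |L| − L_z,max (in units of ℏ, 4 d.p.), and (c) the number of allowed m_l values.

θ_min ≈ 26.57°; |L|−L_z,max ≈ 0.4721ℏ; 9 values

The 6g subshell has l = 4.
cos θ_min = 4/√20, so θ_min ≈ 26.57°.
|L| − L_z,max = (2√5 − 4)ℏ ≈ 0.4721ℏ.
There are 2l+1 = 9 values of m_l.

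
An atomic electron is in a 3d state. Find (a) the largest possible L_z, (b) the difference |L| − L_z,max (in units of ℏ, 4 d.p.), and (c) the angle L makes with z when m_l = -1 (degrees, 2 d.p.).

3d means n = 3, l = 2.
L_z,max = lℏ = 2ℏ.
|L| − L_z,max = (√6 − 2)ℏ ≈ 0.4495ℏ.
For m_l = -1: cos θ = -1/√6, θ ≈ 114.09°.

L_z,max = 2ℏ; |L|−L_z,max ≈ 0.4495ℏ; θ(m_l=-1) ≈ 114.09°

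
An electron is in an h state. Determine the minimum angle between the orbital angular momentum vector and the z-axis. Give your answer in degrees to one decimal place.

For an h orbital, l = 5.
|L| = √(l(l+1)) ℏ = √30 ℏ.
The smallest angle corresponds to the largest L_z, i.e. m_l = l = 5, giving L_z = 5ℏ.
cos θ_min = 5/√30, so θ_min ≈ 24.1°.

θ_min ≈ 24.1°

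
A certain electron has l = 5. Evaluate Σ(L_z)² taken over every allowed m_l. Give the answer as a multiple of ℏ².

Σ(L_z)² = 110 ℏ²

m_l ∈ {-5, -4, -3, -2, -1, 0, 1, 2, 3, 4, 5}.
Summing m² from −5 to 5: Σ m_l² = 110.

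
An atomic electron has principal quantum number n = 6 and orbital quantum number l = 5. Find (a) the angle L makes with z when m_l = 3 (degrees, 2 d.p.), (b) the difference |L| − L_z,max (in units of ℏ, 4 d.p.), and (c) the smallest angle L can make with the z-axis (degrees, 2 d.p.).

θ(m_l=3) ≈ 56.79°; |L|−L_z,max ≈ 0.4772ℏ; θ_min ≈ 24.09°

For m_l = 3: cos θ = 3/√30, θ ≈ 56.79°.
|L| − L_z,max = (√30 − 5)ℏ ≈ 0.4772ℏ.
cos θ_min = 5/√30, so θ_min ≈ 24.09°.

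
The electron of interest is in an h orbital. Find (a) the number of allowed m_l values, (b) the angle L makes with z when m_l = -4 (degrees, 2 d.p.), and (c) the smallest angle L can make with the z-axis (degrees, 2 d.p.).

For an h orbital, l = 5.
There are 2l+1 = 11 values of m_l.
For m_l = -4: cos θ = -4/√30, θ ≈ 136.91°.
cos θ_min = 5/√30, so θ_min ≈ 24.09°.

11 values; θ(m_l=-4) ≈ 136.91°; θ_min ≈ 24.09°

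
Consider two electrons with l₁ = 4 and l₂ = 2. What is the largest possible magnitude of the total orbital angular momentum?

By the triangle rule, |l₁ − l₂| ≤ L ≤ l₁ + l₂.
L ∈ {2, 3, 4, 5, 6}.
The largest magnitude corresponds to L = 6: |L_tot| = ℏ√(6·7) = √42 ℏ.

|L_tot|_max = √42 ℏ ≈ 6.481ℏ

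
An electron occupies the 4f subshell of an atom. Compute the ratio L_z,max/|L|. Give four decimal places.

The 4f subshell has l = 3.
|L| = 2√3 ℏ ≈ 3.4641ℏ, while L_z,max = lℏ = 3ℏ.
L_z,max/|L| = 3/√12 = 0.8660.

L_z,max/|L| = 0.8660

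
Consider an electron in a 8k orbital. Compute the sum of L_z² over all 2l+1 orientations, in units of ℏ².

Σ(L_z)² = 280 ℏ²

For 8k, l = 7.
The allowed m_l values are -7, -6, -5, -4, -3, -2, -1, 0, 1, 2, 3, 4, 5, 6, 7.
Summing m² from −7 to 7: Σ m_l² = 280.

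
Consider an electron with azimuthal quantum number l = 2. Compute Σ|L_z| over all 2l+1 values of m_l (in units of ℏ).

Σ|L_z| = 6 ℏ

m_l ∈ {-2, -1, 0, 1, 2}.
Σ|m_l| = l(l+1) = 6.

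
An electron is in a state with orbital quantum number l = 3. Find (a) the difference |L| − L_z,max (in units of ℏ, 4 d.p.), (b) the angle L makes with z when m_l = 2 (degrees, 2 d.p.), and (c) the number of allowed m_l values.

|L|−L_z,max ≈ 0.4641ℏ; θ(m_l=2) ≈ 54.74°; 7 values

|L| − L_z,max = (2√3 − 3)ℏ ≈ 0.4641ℏ.
For m_l = 2: cos θ = 2/√12, θ ≈ 54.74°.
There are 2l+1 = 7 values of m_l.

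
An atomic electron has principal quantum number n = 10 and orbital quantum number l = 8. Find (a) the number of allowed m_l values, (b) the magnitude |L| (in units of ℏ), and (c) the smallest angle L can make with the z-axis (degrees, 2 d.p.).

There are 2l+1 = 17 values of m_l.
|L| = ℏ√(8·9) = 6√2 ℏ ≈ 8.485ℏ.
cos θ_min = 8/√72, so θ_min ≈ 19.47°.

17 values; |L| = 6√2 ℏ ≈ 8.485ℏ; θ_min ≈ 19.47°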